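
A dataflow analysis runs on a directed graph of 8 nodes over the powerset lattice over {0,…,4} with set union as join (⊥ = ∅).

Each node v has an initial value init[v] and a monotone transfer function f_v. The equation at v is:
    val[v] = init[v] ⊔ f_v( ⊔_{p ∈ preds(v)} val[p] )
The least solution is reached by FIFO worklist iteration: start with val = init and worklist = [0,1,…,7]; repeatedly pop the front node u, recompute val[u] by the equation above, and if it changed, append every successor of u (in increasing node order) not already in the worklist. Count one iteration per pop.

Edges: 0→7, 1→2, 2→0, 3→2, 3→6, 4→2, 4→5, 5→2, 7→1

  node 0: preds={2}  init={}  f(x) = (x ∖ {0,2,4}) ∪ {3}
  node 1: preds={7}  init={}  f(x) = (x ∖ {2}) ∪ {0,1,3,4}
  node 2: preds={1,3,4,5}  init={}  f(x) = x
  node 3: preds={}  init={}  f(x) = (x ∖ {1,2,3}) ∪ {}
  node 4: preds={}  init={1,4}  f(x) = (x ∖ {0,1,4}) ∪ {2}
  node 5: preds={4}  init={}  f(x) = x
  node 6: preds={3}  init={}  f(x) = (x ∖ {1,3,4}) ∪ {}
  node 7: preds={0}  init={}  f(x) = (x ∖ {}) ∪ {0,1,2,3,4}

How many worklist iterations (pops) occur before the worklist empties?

Trace (13 dequeues):
  [1] u=0 | in {} | out {3} | prev {} | push {}
  [2] u=1 | in {} | out {0,1,3,4} | prev {} | push {}
  [3] u=2 | in {0,1,3,4} | out {0,1,3,4} | prev {} | push {0}
  [4] u=3 | in {} | out {} | ==
  [5] u=4 | in {} | out {1,2,4} | prev {1,4} | push {2}
  [6] u=5 | in {1,2,4} | out {1,2,4} | prev {} | push {}
  [7] u=6 | in {} | out {} | ==
  [8] u=7 | in {3} | out {0,1,2,3,4} | prev {} | push {1}
  [9] u=0 | in {0,1,3,4} | out {1,3} | prev {3} | push {7}
  [10] u=2 | in {0,1,2,3,4} | out {0,1,2,3,4} | prev {0,1,3,4} | push {0}
  [11] u=1 | in {0,1,2,3,4} | out {0,1,3,4} | ==
  [12] u=7 | in {1,3} | out {0,1,2,3,4} | ==
  [13] u=0 | in {0,1,2,3,4} | out {1,3} | ==

Converged values:
  [0] {1,3}
  [1] {0,1,3,4}
  [2] {0,1,2,3,4}
  [3] {}
  [4] {1,2,4}
  [5] {1,2,4}
  [6] {}
  [7] {0,1,2,3,4}

13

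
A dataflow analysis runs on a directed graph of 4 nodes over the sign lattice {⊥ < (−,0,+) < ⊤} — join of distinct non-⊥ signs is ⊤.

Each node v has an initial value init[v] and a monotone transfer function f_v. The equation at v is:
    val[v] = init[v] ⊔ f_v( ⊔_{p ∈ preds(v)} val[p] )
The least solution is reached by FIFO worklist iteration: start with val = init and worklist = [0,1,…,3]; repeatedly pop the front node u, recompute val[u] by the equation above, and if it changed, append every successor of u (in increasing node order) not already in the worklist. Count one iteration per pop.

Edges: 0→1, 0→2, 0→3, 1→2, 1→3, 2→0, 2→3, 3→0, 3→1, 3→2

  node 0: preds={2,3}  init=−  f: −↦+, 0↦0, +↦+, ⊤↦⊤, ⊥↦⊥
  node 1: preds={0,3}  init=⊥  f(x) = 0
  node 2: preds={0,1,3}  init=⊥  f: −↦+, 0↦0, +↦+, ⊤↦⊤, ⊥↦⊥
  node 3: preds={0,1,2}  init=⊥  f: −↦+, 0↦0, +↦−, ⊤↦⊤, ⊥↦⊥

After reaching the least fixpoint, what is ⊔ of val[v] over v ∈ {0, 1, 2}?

⊤

Worklist (8 pops):
  #1 pop 0: in=⊥ → − (no change)
  #2 pop 1: in=− → 0 (was ⊥); enqueue []
  #3 pop 2: in=⊤ → ⊤ (was ⊥); enqueue [0]
  #4 pop 3: in=⊤ → ⊤ (was ⊥); enqueue [1,2]
  #5 pop 0: in=⊤ → ⊤ (was −); enqueue [3]
  #6 pop 1: in=⊤ → 0 (no change)
  #7 pop 2: in=⊤ → ⊤ (no change)
  #8 pop 3: in=⊤ → ⊤ (no change)

Fixpoint:
  val[0] = ⊤
  val[1] = 0
  val[2] = ⊤
  val[3] = ⊤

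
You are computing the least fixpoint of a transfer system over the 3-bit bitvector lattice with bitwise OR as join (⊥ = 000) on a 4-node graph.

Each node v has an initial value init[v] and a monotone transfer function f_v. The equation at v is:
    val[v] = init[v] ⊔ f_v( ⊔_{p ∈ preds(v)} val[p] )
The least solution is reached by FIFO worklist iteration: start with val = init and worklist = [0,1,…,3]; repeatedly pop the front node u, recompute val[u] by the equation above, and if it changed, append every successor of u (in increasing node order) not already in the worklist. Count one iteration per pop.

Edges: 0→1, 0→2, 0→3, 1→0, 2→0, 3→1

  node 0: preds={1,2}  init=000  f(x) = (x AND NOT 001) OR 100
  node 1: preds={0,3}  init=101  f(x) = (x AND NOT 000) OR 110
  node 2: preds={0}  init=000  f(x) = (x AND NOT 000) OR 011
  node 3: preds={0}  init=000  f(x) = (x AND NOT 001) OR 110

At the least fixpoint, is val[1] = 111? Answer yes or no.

Trace (8 dequeues):
  [1] u=0 | in 101 | out 100 | prev 000 | push {}
  [2] u=1 | in 100 | out 111 | prev 101 | push {0}
  [3] u=2 | in 100 | out 111 | prev 000 | push {}
  [4] u=3 | in 100 | out 110 | prev 000 | push {1}
  [5] u=0 | in 111 | out 110 | prev 100 | push {2,3}
  [6] u=1 | in 110 | out 111 | ==
  [7] u=2 | in 110 | out 111 | ==
  [8] u=3 | in 110 | out 110 | ==

Converged values:
  [0] 110
  [1] 111
  [2] 111
  [3] 110

yes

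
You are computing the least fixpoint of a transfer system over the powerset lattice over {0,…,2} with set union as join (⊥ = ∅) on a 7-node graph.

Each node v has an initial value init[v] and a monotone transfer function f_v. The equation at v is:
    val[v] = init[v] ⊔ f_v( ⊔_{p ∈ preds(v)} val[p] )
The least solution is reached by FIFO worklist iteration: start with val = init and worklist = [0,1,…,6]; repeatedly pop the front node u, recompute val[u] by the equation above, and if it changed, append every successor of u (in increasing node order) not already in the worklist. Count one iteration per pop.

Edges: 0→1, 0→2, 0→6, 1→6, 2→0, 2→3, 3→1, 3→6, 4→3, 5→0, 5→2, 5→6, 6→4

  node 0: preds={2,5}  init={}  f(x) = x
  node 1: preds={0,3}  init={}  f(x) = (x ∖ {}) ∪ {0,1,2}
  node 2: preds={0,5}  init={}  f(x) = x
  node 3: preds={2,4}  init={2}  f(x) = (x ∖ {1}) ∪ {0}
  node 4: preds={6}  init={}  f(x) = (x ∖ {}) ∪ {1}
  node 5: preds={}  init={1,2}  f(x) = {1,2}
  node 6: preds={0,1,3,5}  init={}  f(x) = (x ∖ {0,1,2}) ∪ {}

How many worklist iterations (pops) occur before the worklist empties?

10

Worklist (10 pops):
  #1 pop 0: in={1,2} → {1,2} (was {}); enqueue []
  #2 pop 1: in={1,2} → {0,1,2} (was {}); enqueue []
  #3 pop 2: in={1,2} → {1,2} (was {}); enqueue [0]
  #4 pop 3: in={1,2} → {0,2} (was {2}); enqueue [1]
  #5 pop 4: in={} → {1} (was {}); enqueue [3]
  #6 pop 5: in={} → {1,2} (no change)
  #7 pop 6: in={0,1,2} → {} (no change)
  #8 pop 0: in={1,2} → {1,2} (no change)
  #9 pop 1: in={0,1,2} → {0,1,2} (no change)
  #10 pop 3: in={1,2} → {0,2} (no change)

Fixpoint:
  val[0] = {1,2}
  val[1] = {0,1,2}
  val[2] = {1,2}
  val[3] = {0,2}
  val[4] = {1}
  val[5] = {1,2}
  val[6] = {}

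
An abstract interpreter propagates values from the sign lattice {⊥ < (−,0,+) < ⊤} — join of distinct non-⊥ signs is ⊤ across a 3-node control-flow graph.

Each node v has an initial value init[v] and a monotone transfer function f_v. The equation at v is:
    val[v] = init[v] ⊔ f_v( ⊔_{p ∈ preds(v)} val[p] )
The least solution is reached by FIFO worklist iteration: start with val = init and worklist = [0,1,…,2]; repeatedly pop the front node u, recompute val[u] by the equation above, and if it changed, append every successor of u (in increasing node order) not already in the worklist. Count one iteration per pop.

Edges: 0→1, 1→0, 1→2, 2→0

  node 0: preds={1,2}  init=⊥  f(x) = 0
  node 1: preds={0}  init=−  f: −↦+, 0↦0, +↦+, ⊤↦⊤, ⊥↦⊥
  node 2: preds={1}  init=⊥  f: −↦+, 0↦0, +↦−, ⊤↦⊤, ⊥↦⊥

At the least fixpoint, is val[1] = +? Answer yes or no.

Trace (4 dequeues):
  [1] u=0 | in − | out 0 | prev ⊥ | push {}
  [2] u=1 | in 0 | out ⊤ | prev − | push {0}
  [3] u=2 | in ⊤ | out ⊤ | prev ⊥ | push {}
  [4] u=0 | in ⊤ | out 0 | ==

Converged values:
  [0] 0
  [1] ⊤
  [2] ⊤

no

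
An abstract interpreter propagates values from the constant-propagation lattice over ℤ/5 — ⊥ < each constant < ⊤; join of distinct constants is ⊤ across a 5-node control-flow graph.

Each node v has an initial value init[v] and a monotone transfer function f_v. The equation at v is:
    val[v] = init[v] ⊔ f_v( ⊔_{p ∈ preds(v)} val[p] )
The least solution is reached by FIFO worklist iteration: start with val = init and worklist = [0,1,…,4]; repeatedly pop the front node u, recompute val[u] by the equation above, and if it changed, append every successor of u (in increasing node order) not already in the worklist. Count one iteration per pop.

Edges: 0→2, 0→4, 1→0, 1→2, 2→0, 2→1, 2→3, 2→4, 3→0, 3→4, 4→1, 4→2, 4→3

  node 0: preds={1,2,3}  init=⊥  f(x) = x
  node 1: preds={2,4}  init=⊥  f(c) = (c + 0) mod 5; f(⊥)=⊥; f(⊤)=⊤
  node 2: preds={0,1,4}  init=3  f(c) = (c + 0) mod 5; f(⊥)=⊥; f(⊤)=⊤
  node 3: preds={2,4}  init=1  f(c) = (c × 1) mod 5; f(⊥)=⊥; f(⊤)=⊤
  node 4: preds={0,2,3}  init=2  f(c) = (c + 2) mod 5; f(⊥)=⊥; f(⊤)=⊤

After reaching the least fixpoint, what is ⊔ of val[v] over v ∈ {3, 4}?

⊤

Trace (9 dequeues):
  [1] u=0 | in ⊤ | out ⊤ | prev ⊥ | push {}
  [2] u=1 | in ⊤ | out ⊤ | prev ⊥ | push {0}
  [3] u=2 | in ⊤ | out ⊤ | prev 3 | push {1}
  [4] u=3 | in ⊤ | out ⊤ | prev 1 | push {}
  [5] u=4 | in ⊤ | out ⊤ | prev 2 | push {2,3}
  [6] u=0 | in ⊤ | out ⊤ | ==
  [7] u=1 | in ⊤ | out ⊤ | ==
  [8] u=2 | in ⊤ | out ⊤ | ==
  [9] u=3 | in ⊤ | out ⊤ | ==

Converged values:
  [0] ⊤
  [1] ⊤
  [2] ⊤
  [3] ⊤
  [4] ⊤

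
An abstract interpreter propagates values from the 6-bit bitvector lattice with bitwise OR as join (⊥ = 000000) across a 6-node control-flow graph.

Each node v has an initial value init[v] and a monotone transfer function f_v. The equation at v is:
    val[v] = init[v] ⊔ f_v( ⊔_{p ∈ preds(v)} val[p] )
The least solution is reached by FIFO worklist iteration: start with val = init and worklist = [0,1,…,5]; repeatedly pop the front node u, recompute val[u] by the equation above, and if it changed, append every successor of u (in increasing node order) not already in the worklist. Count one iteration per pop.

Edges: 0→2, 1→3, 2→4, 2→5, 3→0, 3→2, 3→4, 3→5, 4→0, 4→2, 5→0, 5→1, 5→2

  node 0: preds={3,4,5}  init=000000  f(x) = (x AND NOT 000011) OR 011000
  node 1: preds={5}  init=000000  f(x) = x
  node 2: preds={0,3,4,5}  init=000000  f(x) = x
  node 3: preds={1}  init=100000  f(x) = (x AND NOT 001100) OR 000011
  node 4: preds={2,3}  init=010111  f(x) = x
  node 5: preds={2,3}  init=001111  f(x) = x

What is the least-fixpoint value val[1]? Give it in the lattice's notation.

111111

Trace (14 dequeues):
  [1] u=0 | in 111111 | out 111100 | prev 000000 | push {}
  [2] u=1 | in 001111 | out 001111 | prev 000000 | push {}
  [3] u=2 | in 111111 | out 111111 | prev 000000 | push {}
  [4] u=3 | in 001111 | out 100011 | prev 100000 | push {0,2}
  [5] u=4 | in 111111 | out 111111 | prev 010111 | push {}
  [6] u=5 | in 111111 | out 111111 | prev 001111 | push {1}
  [7] u=0 | in 111111 | out 111100 | ==
  [8] u=2 | in 111111 | out 111111 | ==
  [9] u=1 | in 111111 | out 111111 | prev 001111 | push {3}
  [10] u=3 | in 111111 | out 110011 | prev 100011 | push {0,2,4,5}
  [11] u=0 | in 111111 | out 111100 | ==
  [12] u=2 | in 111111 | out 111111 | ==
  [13] u=4 | in 111111 | out 111111 | ==
  [14] u=5 | in 111111 | out 111111 | ==

Converged values:
  [0] 111100
  [1] 111111
  [2] 111111
  [3] 110011
  [4] 111111
  [5] 111111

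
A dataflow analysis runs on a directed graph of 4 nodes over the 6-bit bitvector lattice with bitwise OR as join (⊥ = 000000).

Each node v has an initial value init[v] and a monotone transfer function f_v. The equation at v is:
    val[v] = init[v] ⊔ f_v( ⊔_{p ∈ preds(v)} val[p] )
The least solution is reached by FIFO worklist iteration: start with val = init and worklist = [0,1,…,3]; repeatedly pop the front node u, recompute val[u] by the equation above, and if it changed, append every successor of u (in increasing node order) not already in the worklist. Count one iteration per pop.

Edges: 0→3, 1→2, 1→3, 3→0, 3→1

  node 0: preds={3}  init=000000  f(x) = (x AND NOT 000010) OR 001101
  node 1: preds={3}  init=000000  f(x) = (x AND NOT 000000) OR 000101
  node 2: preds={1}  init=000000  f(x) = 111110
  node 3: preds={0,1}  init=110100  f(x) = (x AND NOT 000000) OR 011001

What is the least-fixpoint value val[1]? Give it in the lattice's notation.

Trace (8 dequeues):
  [1] u=0 | in 110100 | out 111101 | prev 000000 | push {}
  [2] u=1 | in 110100 | out 110101 | prev 000000 | push {}
  [3] u=2 | in 110101 | out 111110 | prev 000000 | push {}
  [4] u=3 | in 111101 | out 111101 | prev 110100 | push {0,1}
  [5] u=0 | in 111101 | out 111101 | ==
  [6] u=1 | in 111101 | out 111101 | prev 110101 | push {2,3}
  [7] u=2 | in 111101 | out 111110 | ==
  [8] u=3 | in 111101 | out 111101 | ==

Converged values:
  [0] 111101
  [1] 111101
  [2] 111110
  [3] 111101

111101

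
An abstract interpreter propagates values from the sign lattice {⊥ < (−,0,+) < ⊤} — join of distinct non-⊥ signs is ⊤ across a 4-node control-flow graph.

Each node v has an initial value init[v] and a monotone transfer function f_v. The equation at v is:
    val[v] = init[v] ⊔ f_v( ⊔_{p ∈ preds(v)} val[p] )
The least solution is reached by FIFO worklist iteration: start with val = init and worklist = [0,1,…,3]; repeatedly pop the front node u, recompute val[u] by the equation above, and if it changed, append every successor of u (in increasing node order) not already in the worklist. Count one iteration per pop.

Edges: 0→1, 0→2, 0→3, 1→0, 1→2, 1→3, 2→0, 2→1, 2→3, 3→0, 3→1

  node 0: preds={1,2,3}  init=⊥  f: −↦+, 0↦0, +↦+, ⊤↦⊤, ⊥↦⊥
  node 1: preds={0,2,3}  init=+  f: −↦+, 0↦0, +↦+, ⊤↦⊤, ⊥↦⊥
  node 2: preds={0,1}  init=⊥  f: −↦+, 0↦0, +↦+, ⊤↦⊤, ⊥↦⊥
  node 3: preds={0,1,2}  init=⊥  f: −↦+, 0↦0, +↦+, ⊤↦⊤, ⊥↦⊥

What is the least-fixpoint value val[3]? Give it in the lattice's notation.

Worklist (6 pops):
  #1 pop 0: in=+ → + (was ⊥); enqueue []
  #2 pop 1: in=+ → + (no change)
  #3 pop 2: in=+ → + (was ⊥); enqueue [0,1]
  #4 pop 3: in=+ → + (was ⊥); enqueue []
  #5 pop 0: in=+ → + (no change)
  #6 pop 1: in=+ → + (no change)

Fixpoint:
  val[0] = +
  val[1] = +
  val[2] = +
  val[3] = +

+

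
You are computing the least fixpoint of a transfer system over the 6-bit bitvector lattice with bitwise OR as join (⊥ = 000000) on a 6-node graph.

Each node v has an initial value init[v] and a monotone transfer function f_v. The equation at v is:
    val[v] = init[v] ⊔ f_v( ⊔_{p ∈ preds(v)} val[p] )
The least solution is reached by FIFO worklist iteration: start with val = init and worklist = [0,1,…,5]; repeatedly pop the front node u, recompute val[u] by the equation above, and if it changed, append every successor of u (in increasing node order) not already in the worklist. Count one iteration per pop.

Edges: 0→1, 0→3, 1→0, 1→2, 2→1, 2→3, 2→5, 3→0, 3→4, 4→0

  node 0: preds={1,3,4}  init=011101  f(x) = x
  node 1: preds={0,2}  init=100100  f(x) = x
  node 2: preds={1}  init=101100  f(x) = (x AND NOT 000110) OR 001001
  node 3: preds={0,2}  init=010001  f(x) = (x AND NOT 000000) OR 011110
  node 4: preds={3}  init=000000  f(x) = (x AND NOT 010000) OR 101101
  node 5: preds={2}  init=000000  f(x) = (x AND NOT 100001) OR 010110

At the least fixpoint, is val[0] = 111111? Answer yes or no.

Iteration log — 11 steps:
  step 1. node 0  ⊔preds=110101  new=111101  old=011101  +wl: 
  step 2. node 1  ⊔preds=111101  new=111101  old=100100  +wl: 0
  step 3. node 2  ⊔preds=111101  new=111101  old=101100  +wl: 1
  step 4. node 3  ⊔preds=111101  new=111111  old=010001  +wl: 
  step 5. node 4  ⊔preds=111111  new=101111  old=000000  +wl: 
  step 6. node 5  ⊔preds=111101  new=011110  old=000000  +wl: 
  step 7. node 0  ⊔preds=111111  new=111111  old=111101  +wl: 3
  step 8. node 1  ⊔preds=111111  new=111111  old=111101  +wl: 0,2
  step 9. node 3  ⊔preds=111111  new=111111  stable
  step 10. node 0  ⊔preds=111111  new=111111  stable
  step 11. node 2  ⊔preds=111111  new=111101  stable

Least fixpoint reached:
  node 0: 111111
  node 1: 111111
  node 2: 111101
  node 3: 111111
  node 4: 101111
  node 5: 011110

yes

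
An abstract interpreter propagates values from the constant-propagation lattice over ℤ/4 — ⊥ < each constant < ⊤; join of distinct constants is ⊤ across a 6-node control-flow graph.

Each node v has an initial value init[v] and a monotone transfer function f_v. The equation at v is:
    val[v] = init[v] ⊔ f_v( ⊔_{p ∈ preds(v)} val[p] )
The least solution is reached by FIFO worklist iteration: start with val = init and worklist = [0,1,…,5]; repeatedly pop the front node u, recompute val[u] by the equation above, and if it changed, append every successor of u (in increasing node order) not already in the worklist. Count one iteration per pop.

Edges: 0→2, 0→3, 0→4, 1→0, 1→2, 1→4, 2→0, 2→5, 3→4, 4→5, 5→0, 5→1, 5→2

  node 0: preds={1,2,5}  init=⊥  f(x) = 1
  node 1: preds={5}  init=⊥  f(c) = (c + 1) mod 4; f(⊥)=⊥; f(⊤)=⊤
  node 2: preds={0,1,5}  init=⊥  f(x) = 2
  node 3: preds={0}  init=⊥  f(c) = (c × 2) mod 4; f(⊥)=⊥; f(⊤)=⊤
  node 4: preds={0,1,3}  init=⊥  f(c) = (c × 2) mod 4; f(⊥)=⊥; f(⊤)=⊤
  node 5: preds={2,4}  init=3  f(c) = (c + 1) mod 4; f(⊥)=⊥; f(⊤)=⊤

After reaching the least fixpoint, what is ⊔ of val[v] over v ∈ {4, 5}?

Trace (11 dequeues):
  [1] u=0 | in 3 | out 1 | prev ⊥ | push {}
  [2] u=1 | in 3 | out 0 | prev ⊥ | push {0}
  [3] u=2 | in ⊤ | out 2 | prev ⊥ | push {}
  [4] u=3 | in 1 | out 2 | prev ⊥ | push {}
  [5] u=4 | in ⊤ | out ⊤ | prev ⊥ | push {}
  [6] u=5 | in ⊤ | out ⊤ | prev 3 | push {1,2}
  [7] u=0 | in ⊤ | out 1 | ==
  [8] u=1 | in ⊤ | out ⊤ | prev 0 | push {0,4}
  [9] u=2 | in ⊤ | out 2 | ==
  [10] u=0 | in ⊤ | out 1 | ==
  [11] u=4 | in ⊤ | out ⊤ | ==

Converged values:
  [0] 1
  [1] ⊤
  [2] 2
  [3] 2
  [4] ⊤
  [5] ⊤

⊤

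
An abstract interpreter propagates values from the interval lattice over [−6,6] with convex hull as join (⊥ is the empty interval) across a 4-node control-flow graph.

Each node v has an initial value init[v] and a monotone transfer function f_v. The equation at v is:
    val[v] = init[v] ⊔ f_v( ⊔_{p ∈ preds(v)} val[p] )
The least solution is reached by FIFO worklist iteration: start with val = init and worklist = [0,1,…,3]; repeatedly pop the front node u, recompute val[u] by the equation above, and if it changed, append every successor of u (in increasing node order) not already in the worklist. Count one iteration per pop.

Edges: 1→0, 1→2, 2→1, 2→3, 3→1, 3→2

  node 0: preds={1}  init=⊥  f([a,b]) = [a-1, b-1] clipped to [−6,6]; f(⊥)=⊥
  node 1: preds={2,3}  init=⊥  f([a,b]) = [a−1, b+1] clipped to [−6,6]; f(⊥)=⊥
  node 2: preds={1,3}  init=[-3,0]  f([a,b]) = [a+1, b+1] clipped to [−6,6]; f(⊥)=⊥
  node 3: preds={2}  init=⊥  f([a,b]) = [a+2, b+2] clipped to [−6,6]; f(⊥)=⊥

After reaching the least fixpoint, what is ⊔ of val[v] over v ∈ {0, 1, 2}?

Trace (13 dequeues):
  [1] u=0 | in ⊥ | out ⊥ | ==
  [2] u=1 | in [-3,0] | out [-4,1] | prev ⊥ | push {0}
  [3] u=2 | in [-4,1] | out [-3,2] | prev [-3,0] | push {1}
  [4] u=3 | in [-3,2] | out [-1,4] | prev ⊥ | push {2}
  [5] u=0 | in [-4,1] | out [-5,0] | prev ⊥ | push {}
  [6] u=1 | in [-3,4] | out [-4,5] | prev [-4,1] | push {0}
  [7] u=2 | in [-4,5] | out [-3,6] | prev [-3,2] | push {1,3}
  [8] u=0 | in [-4,5] | out [-5,4] | prev [-5,0] | push {}
  [9] u=1 | in [-3,6] | out [-4,6] | prev [-4,5] | push {0,2}
  [10] u=3 | in [-3,6] | out [-1,6] | prev [-1,4] | push {1}
  [11] u=0 | in [-4,6] | out [-5,5] | prev [-5,4] | push {}
  [12] u=2 | in [-4,6] | out [-3,6] | ==
  [13] u=1 | in [-3,6] | out [-4,6] | ==

Converged values:
  [0] [-5,5]
  [1] [-4,6]
  [2] [-3,6]
  [3] [-1,6]

[-5,6]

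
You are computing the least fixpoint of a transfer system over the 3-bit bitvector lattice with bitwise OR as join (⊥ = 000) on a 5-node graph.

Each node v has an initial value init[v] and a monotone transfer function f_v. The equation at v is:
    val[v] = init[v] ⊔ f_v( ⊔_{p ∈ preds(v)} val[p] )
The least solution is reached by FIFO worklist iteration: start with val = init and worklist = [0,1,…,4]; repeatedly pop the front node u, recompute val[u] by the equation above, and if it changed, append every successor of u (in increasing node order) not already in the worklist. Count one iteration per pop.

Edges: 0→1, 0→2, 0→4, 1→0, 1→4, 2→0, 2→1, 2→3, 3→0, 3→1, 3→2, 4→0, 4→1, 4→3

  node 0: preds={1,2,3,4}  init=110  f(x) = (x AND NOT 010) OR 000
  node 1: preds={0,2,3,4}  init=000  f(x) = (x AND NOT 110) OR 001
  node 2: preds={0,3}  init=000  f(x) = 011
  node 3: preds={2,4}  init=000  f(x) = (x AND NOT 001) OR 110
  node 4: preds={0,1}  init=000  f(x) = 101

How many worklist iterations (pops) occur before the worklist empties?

Trace (10 dequeues):
  [1] u=0 | in 000 | out 110 | ==
  [2] u=1 | in 110 | out 001 | prev 000 | push {0}
  [3] u=2 | in 110 | out 011 | prev 000 | push {1}
  [4] u=3 | in 011 | out 110 | prev 000 | push {2}
  [5] u=4 | in 111 | out 101 | prev 000 | push {3}
  [6] u=0 | in 111 | out 111 | prev 110 | push {4}
  [7] u=1 | in 111 | out 001 | ==
  [8] u=2 | in 111 | out 011 | ==
  [9] u=3 | in 111 | out 110 | ==
  [10] u=4 | in 111 | out 101 | ==

Converged values:
  [0] 111
  [1] 001
  [2] 011
  [3] 110
  [4] 101

10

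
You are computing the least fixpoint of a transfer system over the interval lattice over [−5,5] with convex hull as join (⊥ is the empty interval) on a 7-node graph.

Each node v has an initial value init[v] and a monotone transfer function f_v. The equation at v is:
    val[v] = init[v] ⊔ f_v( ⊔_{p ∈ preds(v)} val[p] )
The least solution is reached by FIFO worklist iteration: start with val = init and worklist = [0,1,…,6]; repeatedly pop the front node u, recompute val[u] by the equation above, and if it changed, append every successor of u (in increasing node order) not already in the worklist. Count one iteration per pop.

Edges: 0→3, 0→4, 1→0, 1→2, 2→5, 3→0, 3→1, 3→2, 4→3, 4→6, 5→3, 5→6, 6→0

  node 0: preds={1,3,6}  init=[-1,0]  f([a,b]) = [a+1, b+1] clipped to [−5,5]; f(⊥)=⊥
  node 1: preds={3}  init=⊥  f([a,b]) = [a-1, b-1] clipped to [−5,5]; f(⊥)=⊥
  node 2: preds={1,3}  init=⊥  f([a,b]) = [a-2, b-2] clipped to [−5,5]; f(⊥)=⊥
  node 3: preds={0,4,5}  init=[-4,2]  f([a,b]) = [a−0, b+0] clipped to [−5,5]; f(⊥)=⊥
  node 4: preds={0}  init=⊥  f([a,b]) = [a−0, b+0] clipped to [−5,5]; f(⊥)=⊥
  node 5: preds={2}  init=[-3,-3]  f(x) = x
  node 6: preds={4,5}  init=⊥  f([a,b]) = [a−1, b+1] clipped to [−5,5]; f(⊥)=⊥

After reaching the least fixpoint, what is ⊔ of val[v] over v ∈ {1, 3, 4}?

[-5,5]

Worklist (22 pops):
  #1 pop 0: in=[-4,2] → [-3,3] (was [-1,0]); enqueue []
  #2 pop 1: in=[-4,2] → [-5,1] (was ⊥); enqueue [0]
  #3 pop 2: in=[-5,2] → [-5,0] (was ⊥); enqueue []
  #4 pop 3: in=[-3,3] → [-4,3] (was [-4,2]); enqueue [1,2]
  #5 pop 4: in=[-3,3] → [-3,3] (was ⊥); enqueue [3]
  #6 pop 5: in=[-5,0] → [-5,0] (was [-3,-3]); enqueue []
  #7 pop 6: in=[-5,3] → [-5,4] (was ⊥); enqueue []
  #8 pop 0: in=[-5,4] → [-4,5] (was [-3,3]); enqueue [4]
  #9 pop 1: in=[-4,3] → [-5,2] (was [-5,1]); enqueue [0]
  #10 pop 2: in=[-5,3] → [-5,1] (was [-5,0]); enqueue [5]
  #11 pop 3: in=[-5,5] → [-5,5] (was [-4,3]); enqueue [1,2]
  #12 pop 4: in=[-4,5] → [-4,5] (was [-3,3]); enqueue [3,6]
  #13 pop 0: in=[-5,5] → [-4,5] (no change)
  #14 pop 5: in=[-5,1] → [-5,1] (was [-5,0]); enqueue []
  #15 pop 1: in=[-5,5] → [-5,4] (was [-5,2]); enqueue [0]
  #16 pop 2: in=[-5,5] → [-5,3] (was [-5,1]); enqueue [5]
  #17 pop 3: in=[-5,5] → [-5,5] (no change)
  #18 pop 6: in=[-5,5] → [-5,5] (was [-5,4]); enqueue []
  #19 pop 0: in=[-5,5] → [-4,5] (no change)
  #20 pop 5: in=[-5,3] → [-5,3] (was [-5,1]); enqueue [3,6]
  #21 pop 3: in=[-5,5] → [-5,5] (no change)
  #22 pop 6: in=[-5,5] → [-5,5] (no change)

Fixpoint:
  val[0] = [-4,5]
  val[1] = [-5,4]
  val[2] = [-5,3]
  val[3] = [-5,5]
  val[4] = [-4,5]
  val[5] = [-5,3]
  val[6] = [-5,5]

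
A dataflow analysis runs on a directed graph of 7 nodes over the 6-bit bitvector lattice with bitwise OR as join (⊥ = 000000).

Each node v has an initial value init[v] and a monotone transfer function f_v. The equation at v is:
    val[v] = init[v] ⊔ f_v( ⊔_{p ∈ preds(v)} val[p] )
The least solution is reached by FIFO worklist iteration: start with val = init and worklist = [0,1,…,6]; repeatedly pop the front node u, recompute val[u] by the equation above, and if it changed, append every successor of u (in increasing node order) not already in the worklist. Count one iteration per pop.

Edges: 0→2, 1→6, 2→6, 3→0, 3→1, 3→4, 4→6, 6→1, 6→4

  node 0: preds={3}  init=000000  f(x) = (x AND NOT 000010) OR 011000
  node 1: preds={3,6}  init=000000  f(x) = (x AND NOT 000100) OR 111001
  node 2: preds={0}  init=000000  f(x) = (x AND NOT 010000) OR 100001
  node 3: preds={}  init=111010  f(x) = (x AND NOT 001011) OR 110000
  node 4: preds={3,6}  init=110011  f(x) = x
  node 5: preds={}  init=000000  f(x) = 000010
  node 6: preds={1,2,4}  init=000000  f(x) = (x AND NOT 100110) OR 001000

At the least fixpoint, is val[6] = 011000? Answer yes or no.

no

Trace (9 dequeues):
  [1] u=0 | in 111010 | out 111000 | prev 000000 | push {}
  [2] u=1 | in 111010 | out 111011 | prev 000000 | push {}
  [3] u=2 | in 111000 | out 101001 | prev 000000 | push {}
  [4] u=3 | in 000000 | out 111010 | ==
  [5] u=4 | in 111010 | out 111011 | prev 110011 | push {}
  [6] u=5 | in 000000 | out 000010 | prev 000000 | push {}
  [7] u=6 | in 111011 | out 011001 | prev 000000 | push {1,4}
  [8] u=1 | in 111011 | out 111011 | ==
  [9] u=4 | in 111011 | out 111011 | ==

Converged values:
  [0] 111000
  [1] 111011
  [2] 101001
  [3] 111010
  [4] 111011
  [5] 000010
  [6] 011001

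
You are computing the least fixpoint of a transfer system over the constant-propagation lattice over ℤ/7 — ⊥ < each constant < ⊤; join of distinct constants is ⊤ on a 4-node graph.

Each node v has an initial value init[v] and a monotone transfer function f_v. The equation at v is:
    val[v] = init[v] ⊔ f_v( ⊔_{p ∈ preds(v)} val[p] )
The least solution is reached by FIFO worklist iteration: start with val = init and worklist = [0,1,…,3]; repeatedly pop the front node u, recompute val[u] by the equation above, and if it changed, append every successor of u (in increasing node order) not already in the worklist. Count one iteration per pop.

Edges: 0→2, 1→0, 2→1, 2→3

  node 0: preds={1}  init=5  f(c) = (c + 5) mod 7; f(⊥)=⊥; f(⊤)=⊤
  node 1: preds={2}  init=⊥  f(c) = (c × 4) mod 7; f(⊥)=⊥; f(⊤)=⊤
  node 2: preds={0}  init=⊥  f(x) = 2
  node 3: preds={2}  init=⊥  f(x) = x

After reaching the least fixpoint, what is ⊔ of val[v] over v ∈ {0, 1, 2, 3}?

Iteration log — 7 steps:
  step 1. node 0  ⊔preds=⊥  new=5  stable
  step 2. node 1  ⊔preds=⊥  new=⊥  stable
  step 3. node 2  ⊔preds=5  new=2  old=⊥  +wl: 1
  step 4. node 3  ⊔preds=2  new=2  old=⊥  +wl: 
  step 5. node 1  ⊔preds=2  new=1  old=⊥  +wl: 0
  step 6. node 0  ⊔preds=1  new=⊤  old=5  +wl: 2
  step 7. node 2  ⊔preds=⊤  new=2  stable

Least fixpoint reached:
  node 0: ⊤
  node 1: 1
  node 2: 2
  node 3: 2

⊤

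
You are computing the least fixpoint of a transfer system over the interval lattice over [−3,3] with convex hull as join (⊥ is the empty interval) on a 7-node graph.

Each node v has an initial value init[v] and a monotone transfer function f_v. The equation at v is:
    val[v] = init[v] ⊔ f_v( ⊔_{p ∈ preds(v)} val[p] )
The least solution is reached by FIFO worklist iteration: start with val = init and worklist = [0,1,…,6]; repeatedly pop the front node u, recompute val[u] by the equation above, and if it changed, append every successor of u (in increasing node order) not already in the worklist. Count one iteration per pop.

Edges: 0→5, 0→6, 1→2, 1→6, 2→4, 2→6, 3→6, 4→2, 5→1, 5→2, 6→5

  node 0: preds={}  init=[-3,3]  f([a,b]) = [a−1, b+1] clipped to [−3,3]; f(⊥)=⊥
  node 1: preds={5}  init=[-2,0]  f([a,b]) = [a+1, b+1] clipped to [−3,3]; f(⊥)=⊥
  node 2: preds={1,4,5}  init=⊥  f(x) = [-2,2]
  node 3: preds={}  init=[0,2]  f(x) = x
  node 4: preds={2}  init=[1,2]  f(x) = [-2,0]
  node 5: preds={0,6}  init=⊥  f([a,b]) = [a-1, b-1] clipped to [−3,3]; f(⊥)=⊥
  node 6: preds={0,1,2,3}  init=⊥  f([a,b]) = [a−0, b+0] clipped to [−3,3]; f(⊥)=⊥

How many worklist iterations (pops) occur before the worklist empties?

12

Trace (12 dequeues):
  [1] u=0 | in ⊥ | out [-3,3] | ==
  [2] u=1 | in ⊥ | out [-2,0] | ==
  [3] u=2 | in [-2,2] | out [-2,2] | prev ⊥ | push {}
  [4] u=3 | in ⊥ | out [0,2] | ==
  [5] u=4 | in [-2,2] | out [-2,2] | prev [1,2] | push {2}
  [6] u=5 | in [-3,3] | out [-3,2] | prev ⊥ | push {1}
  [7] u=6 | in [-3,3] | out [-3,3] | prev ⊥ | push {5}
  [8] u=2 | in [-3,2] | out [-2,2] | ==
  [9] u=1 | in [-3,2] | out [-2,3] | prev [-2,0] | push {2,6}
  [10] u=5 | in [-3,3] | out [-3,2] | ==
  [11] u=2 | in [-3,3] | out [-2,2] | ==
  [12] u=6 | in [-3,3] | out [-3,3] | ==

Converged values:
  [0] [-3,3]
  [1] [-2,3]
  [2] [-2,2]
  [3] [0,2]
  [4] [-2,2]
  [5] [-3,2]
  [6] [-3,3]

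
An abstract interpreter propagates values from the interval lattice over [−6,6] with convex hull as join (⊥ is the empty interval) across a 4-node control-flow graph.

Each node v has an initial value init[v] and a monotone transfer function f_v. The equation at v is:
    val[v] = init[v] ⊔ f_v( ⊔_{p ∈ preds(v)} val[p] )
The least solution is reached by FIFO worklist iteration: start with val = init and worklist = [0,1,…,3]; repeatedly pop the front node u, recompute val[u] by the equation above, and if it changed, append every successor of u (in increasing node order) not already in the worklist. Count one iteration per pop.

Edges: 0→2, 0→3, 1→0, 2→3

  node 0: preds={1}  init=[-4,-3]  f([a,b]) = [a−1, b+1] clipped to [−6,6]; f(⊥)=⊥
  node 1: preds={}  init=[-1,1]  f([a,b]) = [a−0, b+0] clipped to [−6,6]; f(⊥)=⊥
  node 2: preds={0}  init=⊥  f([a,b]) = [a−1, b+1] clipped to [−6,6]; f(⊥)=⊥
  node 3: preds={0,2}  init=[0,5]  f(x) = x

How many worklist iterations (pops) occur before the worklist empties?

4

Iteration log — 4 steps:
  step 1. node 0  ⊔preds=[-1,1]  new=[-4,2]  old=[-4,-3]  +wl: 
  step 2. node 1  ⊔preds=⊥  new=[-1,1]  stable
  step 3. node 2  ⊔preds=[-4,2]  new=[-5,3]  old=⊥  +wl: 
  step 4. node 3  ⊔preds=[-5,3]  new=[-5,5]  old=[0,5]  +wl: 

Least fixpoint reached:
  node 0: [-4,2]
  node 1: [-1,1]
  node 2: [-5,3]
  node 3: [-5,5]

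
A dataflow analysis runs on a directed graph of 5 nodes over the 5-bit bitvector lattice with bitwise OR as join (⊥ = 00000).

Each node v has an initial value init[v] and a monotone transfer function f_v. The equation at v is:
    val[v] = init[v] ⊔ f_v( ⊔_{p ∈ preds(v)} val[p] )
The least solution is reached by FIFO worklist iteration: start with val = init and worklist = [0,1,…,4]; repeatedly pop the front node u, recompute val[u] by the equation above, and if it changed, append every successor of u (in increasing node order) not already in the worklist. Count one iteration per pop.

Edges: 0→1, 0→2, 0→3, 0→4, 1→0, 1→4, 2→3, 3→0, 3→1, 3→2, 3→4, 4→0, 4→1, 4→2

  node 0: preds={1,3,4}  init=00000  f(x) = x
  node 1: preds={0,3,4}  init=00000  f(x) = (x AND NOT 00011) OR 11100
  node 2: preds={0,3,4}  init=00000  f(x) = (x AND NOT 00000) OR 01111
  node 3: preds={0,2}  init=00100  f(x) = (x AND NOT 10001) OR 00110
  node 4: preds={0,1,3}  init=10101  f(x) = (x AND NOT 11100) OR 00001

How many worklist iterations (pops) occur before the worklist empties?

10

Trace (10 dequeues):
  [1] u=0 | in 10101 | out 10101 | prev 00000 | push {}
  [2] u=1 | in 10101 | out 11100 | prev 00000 | push {0}
  [3] u=2 | in 10101 | out 11111 | prev 00000 | push {}
  [4] u=3 | in 11111 | out 01110 | prev 00100 | push {1,2}
  [5] u=4 | in 11111 | out 10111 | prev 10101 | push {}
  [6] u=0 | in 11111 | out 11111 | prev 10101 | push {3,4}
  [7] u=1 | in 11111 | out 11100 | ==
  [8] u=2 | in 11111 | out 11111 | ==
  [9] u=3 | in 11111 | out 01110 | ==
  [10] u=4 | in 11111 | out 10111 | ==

Converged values:
  [0] 11111
  [1] 11100
  [2] 11111
  [3] 01110
  [4] 10111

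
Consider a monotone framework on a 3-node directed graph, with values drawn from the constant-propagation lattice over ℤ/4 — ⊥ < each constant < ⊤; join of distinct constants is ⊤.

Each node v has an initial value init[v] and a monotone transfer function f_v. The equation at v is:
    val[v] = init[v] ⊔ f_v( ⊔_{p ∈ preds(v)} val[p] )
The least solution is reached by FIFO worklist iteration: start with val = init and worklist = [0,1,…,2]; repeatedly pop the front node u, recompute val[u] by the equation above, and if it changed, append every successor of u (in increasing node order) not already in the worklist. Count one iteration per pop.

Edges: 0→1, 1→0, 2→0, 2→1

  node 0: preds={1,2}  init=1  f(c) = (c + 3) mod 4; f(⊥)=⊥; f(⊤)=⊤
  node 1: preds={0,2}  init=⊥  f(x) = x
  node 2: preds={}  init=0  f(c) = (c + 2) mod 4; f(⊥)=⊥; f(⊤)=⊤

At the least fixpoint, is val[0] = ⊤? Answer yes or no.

Worklist (4 pops):
  #1 pop 0: in=0 → ⊤ (was 1); enqueue []
  #2 pop 1: in=⊤ → ⊤ (was ⊥); enqueue [0]
  #3 pop 2: in=⊥ → 0 (no change)
  #4 pop 0: in=⊤ → ⊤ (no change)

Fixpoint:
  val[0] = ⊤
  val[1] = ⊤
  val[2] = 0

yes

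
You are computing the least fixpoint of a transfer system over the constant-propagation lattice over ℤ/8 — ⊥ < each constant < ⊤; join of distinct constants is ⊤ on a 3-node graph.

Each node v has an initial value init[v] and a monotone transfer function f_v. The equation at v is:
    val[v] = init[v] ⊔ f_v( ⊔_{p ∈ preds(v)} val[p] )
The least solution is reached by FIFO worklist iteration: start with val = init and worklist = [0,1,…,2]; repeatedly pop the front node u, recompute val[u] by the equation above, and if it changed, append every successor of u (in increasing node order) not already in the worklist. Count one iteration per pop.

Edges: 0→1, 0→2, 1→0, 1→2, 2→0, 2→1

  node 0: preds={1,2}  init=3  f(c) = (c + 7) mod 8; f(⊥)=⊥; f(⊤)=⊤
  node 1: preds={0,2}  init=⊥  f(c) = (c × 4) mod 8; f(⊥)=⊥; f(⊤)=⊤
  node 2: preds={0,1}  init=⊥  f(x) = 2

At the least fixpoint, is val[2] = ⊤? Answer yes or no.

no

Trace (7 dequeues):
  [1] u=0 | in ⊥ | out 3 | ==
  [2] u=1 | in 3 | out 4 | prev ⊥ | push {0}
  [3] u=2 | in ⊤ | out 2 | prev ⊥ | push {1}
  [4] u=0 | in ⊤ | out ⊤ | prev 3 | push {2}
  [5] u=1 | in ⊤ | out ⊤ | prev 4 | push {0}
  [6] u=2 | in ⊤ | out 2 | ==
  [7] u=0 | in ⊤ | out ⊤ | ==

Converged values:
  [0] ⊤
  [1] ⊤
  [2] 2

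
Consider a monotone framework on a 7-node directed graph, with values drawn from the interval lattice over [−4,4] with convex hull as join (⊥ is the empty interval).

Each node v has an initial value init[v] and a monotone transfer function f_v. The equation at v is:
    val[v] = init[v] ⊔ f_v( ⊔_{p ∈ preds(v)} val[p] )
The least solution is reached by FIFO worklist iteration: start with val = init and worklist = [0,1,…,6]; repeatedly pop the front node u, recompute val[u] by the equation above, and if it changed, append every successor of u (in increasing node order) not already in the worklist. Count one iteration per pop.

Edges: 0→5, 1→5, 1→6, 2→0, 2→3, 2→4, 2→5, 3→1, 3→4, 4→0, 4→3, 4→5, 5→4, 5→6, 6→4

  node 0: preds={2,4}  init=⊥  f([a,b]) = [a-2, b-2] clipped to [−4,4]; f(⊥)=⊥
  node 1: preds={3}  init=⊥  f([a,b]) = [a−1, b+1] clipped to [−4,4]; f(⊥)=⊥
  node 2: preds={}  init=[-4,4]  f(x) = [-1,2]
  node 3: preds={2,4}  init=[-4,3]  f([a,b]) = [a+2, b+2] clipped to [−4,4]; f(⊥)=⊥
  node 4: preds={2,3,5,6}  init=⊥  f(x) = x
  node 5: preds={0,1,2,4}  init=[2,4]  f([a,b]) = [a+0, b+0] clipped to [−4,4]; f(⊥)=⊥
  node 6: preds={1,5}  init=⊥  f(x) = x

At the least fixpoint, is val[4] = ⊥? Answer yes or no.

no

Worklist (11 pops):
  #1 pop 0: in=[-4,4] → [-4,2] (was ⊥); enqueue []
  #2 pop 1: in=[-4,3] → [-4,4] (was ⊥); enqueue []
  #3 pop 2: in=⊥ → [-4,4] (no change)
  #4 pop 3: in=[-4,4] → [-4,4] (was [-4,3]); enqueue [1]
  #5 pop 4: in=[-4,4] → [-4,4] (was ⊥); enqueue [0,3]
  #6 pop 5: in=[-4,4] → [-4,4] (was [2,4]); enqueue [4]
  #7 pop 6: in=[-4,4] → [-4,4] (was ⊥); enqueue []
  #8 pop 1: in=[-4,4] → [-4,4] (no change)
  #9 pop 0: in=[-4,4] → [-4,2] (no change)
  #10 pop 3: in=[-4,4] → [-4,4] (no change)
  #11 pop 4: in=[-4,4] → [-4,4] (no change)

Fixpoint:
  val[0] = [-4,2]
  val[1] = [-4,4]
  val[2] = [-4,4]
  val[3] = [-4,4]
  val[4] = [-4,4]
  val[5] = [-4,4]
  val[6] = [-4,4]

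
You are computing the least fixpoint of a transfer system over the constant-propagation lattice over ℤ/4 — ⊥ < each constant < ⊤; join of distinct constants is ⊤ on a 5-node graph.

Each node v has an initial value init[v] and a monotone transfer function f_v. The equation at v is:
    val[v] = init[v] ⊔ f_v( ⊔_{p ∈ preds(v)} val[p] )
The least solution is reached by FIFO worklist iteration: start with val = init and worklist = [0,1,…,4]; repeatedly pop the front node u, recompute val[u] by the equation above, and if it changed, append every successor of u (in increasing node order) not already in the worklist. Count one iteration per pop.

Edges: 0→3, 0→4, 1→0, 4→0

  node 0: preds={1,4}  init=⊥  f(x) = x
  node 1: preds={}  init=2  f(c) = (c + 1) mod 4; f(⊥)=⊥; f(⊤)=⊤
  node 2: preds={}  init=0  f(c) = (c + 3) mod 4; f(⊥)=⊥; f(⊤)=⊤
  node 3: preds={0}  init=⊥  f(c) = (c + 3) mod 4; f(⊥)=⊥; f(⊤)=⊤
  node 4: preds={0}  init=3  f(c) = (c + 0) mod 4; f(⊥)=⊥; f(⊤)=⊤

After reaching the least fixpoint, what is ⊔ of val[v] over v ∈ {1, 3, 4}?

⊤

Iteration log — 6 steps:
  step 1. node 0  ⊔preds=⊤  new=⊤  old=⊥  +wl: 
  step 2. node 1  ⊔preds=⊥  new=2  stable
  step 3. node 2  ⊔preds=⊥  new=0  stable
  step 4. node 3  ⊔preds=⊤  new=⊤  old=⊥  +wl: 
  step 5. node 4  ⊔preds=⊤  new=⊤  old=3  +wl: 0
  step 6. node 0  ⊔preds=⊤  new=⊤  stable

Least fixpoint reached:
  node 0: ⊤
  node 1: 2
  node 2: 0
  node 3: ⊤
  node 4: ⊤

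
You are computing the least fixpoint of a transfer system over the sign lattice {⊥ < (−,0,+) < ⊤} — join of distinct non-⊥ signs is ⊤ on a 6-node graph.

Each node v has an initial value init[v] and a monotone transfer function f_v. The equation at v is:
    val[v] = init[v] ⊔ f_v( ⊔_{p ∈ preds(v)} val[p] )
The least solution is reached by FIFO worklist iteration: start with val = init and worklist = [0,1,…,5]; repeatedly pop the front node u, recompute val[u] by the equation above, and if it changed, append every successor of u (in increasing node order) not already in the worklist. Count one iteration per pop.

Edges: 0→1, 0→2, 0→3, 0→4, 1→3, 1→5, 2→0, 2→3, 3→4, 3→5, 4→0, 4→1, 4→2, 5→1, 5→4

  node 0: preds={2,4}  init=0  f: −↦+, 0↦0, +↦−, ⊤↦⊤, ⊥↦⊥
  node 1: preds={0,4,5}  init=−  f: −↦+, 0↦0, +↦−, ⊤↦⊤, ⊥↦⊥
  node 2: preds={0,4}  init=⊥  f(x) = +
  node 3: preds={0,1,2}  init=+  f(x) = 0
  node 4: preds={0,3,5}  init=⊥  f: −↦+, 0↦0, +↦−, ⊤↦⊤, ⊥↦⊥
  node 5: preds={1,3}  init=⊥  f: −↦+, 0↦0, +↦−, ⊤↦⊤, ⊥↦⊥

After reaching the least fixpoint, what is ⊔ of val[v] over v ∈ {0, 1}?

Trace (11 dequeues):
  [1] u=0 | in ⊥ | out 0 | ==
  [2] u=1 | in 0 | out ⊤ | prev − | push {}
  [3] u=2 | in 0 | out + | prev ⊥ | push {0}
  [4] u=3 | in ⊤ | out ⊤ | prev + | push {}
  [5] u=4 | in ⊤ | out ⊤ | prev ⊥ | push {1,2}
  [6] u=5 | in ⊤ | out ⊤ | prev ⊥ | push {4}
  [7] u=0 | in ⊤ | out ⊤ | prev 0 | push {3}
  [8] u=1 | in ⊤ | out ⊤ | ==
  [9] u=2 | in ⊤ | out + | ==
  [10] u=4 | in ⊤ | out ⊤ | ==
  [11] u=3 | in ⊤ | out ⊤ | ==

Converged values:
  [0] ⊤
  [1] ⊤
  [2] +
  [3] ⊤
  [4] ⊤
  [5] ⊤

⊤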